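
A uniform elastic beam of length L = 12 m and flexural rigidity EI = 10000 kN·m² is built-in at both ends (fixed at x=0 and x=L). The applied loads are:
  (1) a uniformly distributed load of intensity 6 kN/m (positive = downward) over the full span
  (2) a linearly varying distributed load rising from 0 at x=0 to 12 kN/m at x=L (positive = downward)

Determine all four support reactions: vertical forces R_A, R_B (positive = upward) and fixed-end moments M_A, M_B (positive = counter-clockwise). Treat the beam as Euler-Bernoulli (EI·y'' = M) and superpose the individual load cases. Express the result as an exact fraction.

Load 1 — uniform load w=6 kN/m over full span:
  R_A = wL/2 = 6·12/2 = 36 kN
  M_A = wL²/12 = 6·12²/12 = 72 kN·m
  R_B = wL/2 = 6·12/2 = 36 kN
  M_B = -wL²/12 = -6·12²/12 = -72 kN·m
Load 2 — triangular load w₀=12 kN/m (0→w₀ over full span):
  R_A = 3w₀L/20 = 3·12·12/20 = 108/5 kN
  M_A = w₀L²/30 = 12·12²/30 = 288/5 kN·m
  R_B = 7w₀L/20 = 7·12·12/20 = 252/5 kN
  M_B = -w₀L²/20 = -12·12²/20 = -432/5 kN·m
Superposition: R_A = 288/5 kN, M_A = 648/5 kN·m, R_B = 432/5 kN, M_B = -792/5 kN·m

R_A = 288/5 kN, M_A = 648/5 kN·m, R_B = 432/5 kN, M_B = -792/5 kN·m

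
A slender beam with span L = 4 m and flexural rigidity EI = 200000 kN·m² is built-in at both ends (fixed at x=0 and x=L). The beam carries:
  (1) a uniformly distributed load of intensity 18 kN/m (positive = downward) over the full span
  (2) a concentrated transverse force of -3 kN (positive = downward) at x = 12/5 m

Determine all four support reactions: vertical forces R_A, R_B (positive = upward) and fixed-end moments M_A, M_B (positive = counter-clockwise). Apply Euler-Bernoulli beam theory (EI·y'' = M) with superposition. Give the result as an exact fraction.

R_A = 4368/125 kN, M_A = 2856/125 kN·m, R_B = 4257/125 kN, M_B = -2784/125 kN·m

Load 1 — uniform load w=18 kN/m over full span:
  R_A = wL/2 = 18·4/2 = 36 kN
  M_A = wL²/12 = 18·4²/12 = 24 kN·m
  R_B = wL/2 = 18·4/2 = 36 kN
  M_B = -wL²/12 = -18·4²/12 = -24 kN·m
Load 2 — point force P=-3 kN at a=12/5 m (b=L-a=8/5):
  R_A = Pb²(3a+b)/L³ = (-3)·(8/5)²·(3·(12/5)+(8/5))/4³ = -132/125 kN
  M_A = Pab²/L² = (-3)·(12/5)·(8/5)²/4² = -144/125 kN·m
  R_B = Pa²(a+3b)/L³ = (-3)·(12/5)²·((12/5)+3·(8/5))/4³ = -243/125 kN
  M_B = -Pa²b/L² = -(-3)·(12/5)²·(8/5)/4² = 216/125 kN·m
Superposition: R_A = 4368/125 kN, M_A = 2856/125 kN·m, R_B = 4257/125 kN, M_B = -2784/125 kN·m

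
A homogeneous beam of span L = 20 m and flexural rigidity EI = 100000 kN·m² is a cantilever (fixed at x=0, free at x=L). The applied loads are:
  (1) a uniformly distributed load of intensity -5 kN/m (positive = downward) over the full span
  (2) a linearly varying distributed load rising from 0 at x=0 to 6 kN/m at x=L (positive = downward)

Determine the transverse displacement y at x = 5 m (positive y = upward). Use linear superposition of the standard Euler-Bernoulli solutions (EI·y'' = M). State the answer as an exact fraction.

y(5) = 229/12800 m

Load 1 — uniform load w=-5 kN/m over full span:
  y_1 = -wx²(x²-4Lx+6L²)/(24EI) = -(-5)·5²·(5²-4·20·5+6·20²)/(24·100000) = 27/256 m
Load 2 — triangular load w₀=6 kN/m (0→w₀ over full span):
  y_2 = (w₀Lx³/12-w₀L²x²/6-w₀x⁵/(120L))/EI = (6·20·5³/12-6·20²·5²/6-6·5⁵/(120·20))/100000 = -1121/12800 m
Superposition: y = Σ y_i = 229/12800 m ≈ 0.017891 m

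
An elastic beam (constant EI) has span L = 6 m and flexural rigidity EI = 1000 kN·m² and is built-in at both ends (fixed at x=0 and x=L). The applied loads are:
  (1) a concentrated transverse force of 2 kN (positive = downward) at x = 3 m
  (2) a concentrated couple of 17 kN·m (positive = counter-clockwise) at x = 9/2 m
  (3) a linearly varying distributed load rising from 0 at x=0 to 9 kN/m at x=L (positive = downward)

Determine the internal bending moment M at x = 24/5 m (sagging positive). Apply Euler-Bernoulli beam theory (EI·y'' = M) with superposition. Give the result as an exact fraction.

M(24/5) = -13761/2000 kN·m

Load 1 — point force P=2 kN at a=3 m (b=L-a=3):
  M_1 = Pa²(a+3b)(L-x)/L³ - Pa²b/L²  [x>a] = 2·3²·(3+3·3)·(6-(24/5))/6³ - 2·3²·3/6² = -3/10 kN·m
Load 2 — applied couple M₀=17 kN·m at a=9/2 m (b=L-a=3/2):
  M_2 = R_Ax - M_A - M₀  [x>a] with R_A=51/16, M_A=85/16 = (51/16)·(24/5) - (85/16) - 17 = -561/80 kN·m
Load 3 — triangular load w₀=9 kN/m (0→w₀ over full span):
  M_3 = 3w₀Lx/20 - w₀L²/30 - w₀x³/(6L) = 3·9·6·(24/5)/20 - 9·6²/30 - 9·(24/5)³/(6·6) = 54/125 kN·m
Superposition: M = Σ M_i = -13761/2000 kN·m ≈ -6.880500 kN·m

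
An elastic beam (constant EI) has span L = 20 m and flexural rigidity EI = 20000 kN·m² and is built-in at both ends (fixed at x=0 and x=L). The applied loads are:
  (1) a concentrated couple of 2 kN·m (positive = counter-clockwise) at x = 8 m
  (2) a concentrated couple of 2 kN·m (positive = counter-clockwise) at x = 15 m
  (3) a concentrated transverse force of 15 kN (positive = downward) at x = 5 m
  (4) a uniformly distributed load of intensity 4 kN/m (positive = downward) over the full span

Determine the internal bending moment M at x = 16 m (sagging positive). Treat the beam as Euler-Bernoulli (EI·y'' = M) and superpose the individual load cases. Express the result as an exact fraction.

Load 1 — applied couple M₀=2 kN·m at a=8 m (b=L-a=12):
  M_1 = R_Ax - M_A - M₀  [x>a] with R_A=18/125, M_A=6/25 = (18/125)·16 - (6/25) - 2 = 8/125 kN·m
Load 2 — applied couple M₀=2 kN·m at a=15 m (b=L-a=5):
  M_2 = R_Ax - M_A - M₀  [x>a] with R_A=9/80, M_A=5/8 = (9/80)·16 - (5/8) - 2 = -33/40 kN·m
Load 3 — point force P=15 kN at a=5 m (b=L-a=15):
  M_3 = Pa²(a+3b)(L-x)/L³ - Pa²b/L²  [x>a] = 15·5²·(5+3·15)·(20-16)/20³ - 15·5²·15/20² = -75/16 kN·m
Load 4 — uniform load w=4 kN/m over full span:
  M_4 = wLx/2 - wL²/12 - wx²/2 = 4·20·16/2 - 4·20²/12 - 4·16²/2 = -16/3 kN·m
Superposition: M = Σ M_i = -64691/6000 kN·m ≈ -10.781833 kN·m

M(16) = -64691/6000 kN·m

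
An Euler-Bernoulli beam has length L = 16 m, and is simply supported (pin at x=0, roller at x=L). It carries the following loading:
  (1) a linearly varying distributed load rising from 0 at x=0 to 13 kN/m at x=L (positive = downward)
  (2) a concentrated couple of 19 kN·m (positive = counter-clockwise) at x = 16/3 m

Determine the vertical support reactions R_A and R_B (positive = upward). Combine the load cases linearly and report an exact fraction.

R_A = 1721/48 kN, R_B = 3271/48 kN

Load 1 — triangular load w₀=13 kN/m (0→w₀ over full span):
  R_A = w₀L/6 = 13·16/6 = 104/3 kN
  R_B = w₀L/3 = 13·16/3 = 208/3 kN
Load 2 — applied couple M₀=19 kN·m at a=16/3 m (b=L-a=32/3):
  R_A = M₀/L = 19/16 kN
  R_B = -M₀/L = -19/16 kN
Superposition: R_A = 1721/48 kN, R_B = 3271/48 kN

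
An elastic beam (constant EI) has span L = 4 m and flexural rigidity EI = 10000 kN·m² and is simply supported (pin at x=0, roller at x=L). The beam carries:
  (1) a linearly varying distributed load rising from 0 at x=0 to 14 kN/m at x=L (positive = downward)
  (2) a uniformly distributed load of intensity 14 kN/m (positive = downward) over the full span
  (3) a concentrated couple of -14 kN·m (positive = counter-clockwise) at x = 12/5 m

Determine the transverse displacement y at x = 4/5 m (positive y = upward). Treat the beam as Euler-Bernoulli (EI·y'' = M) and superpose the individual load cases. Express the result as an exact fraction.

Load 1 — triangular load w₀=14 kN/m (0→w₀ over full span):
  y_1 = -w₀x(7L⁴-10L²x²+3x⁴)/(360LEI) = -14·(4/5)·(7·4⁴-10·4²·(4/5)²+3·(4/5)⁴)/(360·4·10000) = -38528/29296875 m
Load 2 — uniform load w=14 kN/m over full span:
  y_2 = -wx(L³-2Lx²+x³)/(24EI) = -14·(4/5)·(4³-2·4·(4/5)²+(4/5)³)/(24·10000) = -3248/1171875 m
Load 3 — applied couple M₀=-14 kN·m at a=12/5 m (b=L-a=8/5):
  y_3 = (M₀x³/(6L)+C₁x)/EI  [x≤a] with C₁=M₀(3b²-L²)/(6L)=364/75 = ((-14)·(4/5)³/(6·4)+(364/75)·(4/5))/10000 = 28/78125 m
Superposition: y = Σ y_i = -109228/29296875 m ≈ -0.003728 m

y(4/5) = -109228/29296875 m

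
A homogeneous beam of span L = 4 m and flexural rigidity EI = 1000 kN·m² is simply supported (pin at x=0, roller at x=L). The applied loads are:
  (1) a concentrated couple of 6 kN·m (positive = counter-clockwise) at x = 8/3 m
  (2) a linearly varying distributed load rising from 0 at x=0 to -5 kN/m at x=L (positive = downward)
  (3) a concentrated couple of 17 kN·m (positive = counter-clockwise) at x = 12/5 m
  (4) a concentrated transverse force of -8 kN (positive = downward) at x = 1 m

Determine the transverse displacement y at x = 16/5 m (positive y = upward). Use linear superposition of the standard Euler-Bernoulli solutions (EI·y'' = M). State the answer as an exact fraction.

y(16/5) = 15817/2343750 m

Load 1 — applied couple M₀=6 kN·m at a=8/3 m (b=L-a=4/3):
  y_1 = (M₀x³/(6L)-M₀(x-a)²/2+C₁x)/EI  [x>a] with C₁=M₀(3b²-L²)/(6L)=-8/3 = (6·(16/5)³/(6·4)-6·((16/5)-(8/3))²/2+(-8/3)·(16/5))/1000 = -56/46875 m
Load 2 — triangular load w₀=-5 kN/m (0→w₀ over full span):
  y_2 = -w₀x(7L⁴-10L²x²+3x⁴)/(360LEI) = -(-5)·(16/5)·(7·4⁴-10·4²·(16/5)²+3·(16/5)⁴)/(360·4·1000) = 2032/390625 m
Load 3 — applied couple M₀=17 kN·m at a=12/5 m (b=L-a=8/5):
  y_3 = (M₀x³/(6L)-M₀(x-a)²/2+C₁x)/EI  [x>a] with C₁=M₀(3b²-L²)/(6L)=-442/75 = (17·(16/5)³/(6·4)-17·((16/5)-(12/5))²/2+(-442/75)·(16/5))/1000 = -17/15625 m
Load 4 — point force P=-8 kN at a=1 m (b=L-a=3):
  y_4 = -Pa(L-x)(2Lx-a²-x²)/(6LEI)  [x>a] = -(-8)·1·(4-(16/5))·(2·4·(16/5)-1²-(16/5)²)/(6·4·1000) = 359/93750 m
Superposition: y = Σ y_i = 15817/2343750 m ≈ 0.006749 m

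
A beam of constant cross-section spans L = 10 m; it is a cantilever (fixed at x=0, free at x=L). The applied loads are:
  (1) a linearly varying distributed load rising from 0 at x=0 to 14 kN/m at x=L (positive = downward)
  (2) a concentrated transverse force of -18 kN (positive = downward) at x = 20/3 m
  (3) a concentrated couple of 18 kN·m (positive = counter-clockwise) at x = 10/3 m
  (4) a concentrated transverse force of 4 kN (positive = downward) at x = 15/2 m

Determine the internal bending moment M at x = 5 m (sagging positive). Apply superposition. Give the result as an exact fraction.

Load 1 — triangular load w₀=14 kN/m (0→w₀ over full span):
  M_1 = w₀Lx/2 - w₀L²/3 - w₀x³/(6L) = 14·10·5/2 - 14·10²/3 - 14·5³/(6·10) = -875/6 kN·m
Load 2 — point force P=-18 kN at a=20/3 m (b=L-a=10/3):
  M_2 = -P(a-x)  [x≤a] = -(-18)·((20/3)-5) = 30 kN·m
Load 3 — applied couple M₀=18 kN·m at a=10/3 m (b=L-a=20/3):
  M_3 = 0  [x>a] = 0 kN·m
Load 4 — point force P=4 kN at a=15/2 m (b=L-a=5/2):
  M_4 = -P(a-x)  [x≤a] = -4·((15/2)-5) = -10 kN·m
Superposition: M = Σ M_i = -755/6 kN·m ≈ -125.833333 kN·m

M(5) = -755/6 kN·m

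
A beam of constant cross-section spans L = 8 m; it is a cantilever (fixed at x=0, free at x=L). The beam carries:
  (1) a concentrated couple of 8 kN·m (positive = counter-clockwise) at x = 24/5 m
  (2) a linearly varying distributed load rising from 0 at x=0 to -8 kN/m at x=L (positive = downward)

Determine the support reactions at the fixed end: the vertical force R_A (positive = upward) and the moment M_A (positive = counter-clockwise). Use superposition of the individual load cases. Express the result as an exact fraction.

Load 1 — applied couple M₀=8 kN·m at a=24/5 m (b=L-a=16/5):
  R_A = 0 kN
  M_A = -M₀ = -8 kN·m
Load 2 — triangular load w₀=-8 kN/m (0→w₀ over full span):
  R_A = w₀L/2 = (-8)·8/2 = -32 kN
  M_A = w₀L²/3 = (-8)·8²/3 = -512/3 kN·m
Superposition: R_A = -32 kN, M_A = -536/3 kN·m

R_A = -32 kN, M_A = -536/3 kN·m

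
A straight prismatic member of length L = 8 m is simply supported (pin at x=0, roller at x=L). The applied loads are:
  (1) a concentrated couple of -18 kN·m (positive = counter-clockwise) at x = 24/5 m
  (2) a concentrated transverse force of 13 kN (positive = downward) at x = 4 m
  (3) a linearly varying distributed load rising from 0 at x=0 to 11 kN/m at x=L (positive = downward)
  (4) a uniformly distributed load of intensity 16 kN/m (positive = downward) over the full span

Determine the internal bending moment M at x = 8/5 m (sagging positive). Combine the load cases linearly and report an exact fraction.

Load 1 — applied couple M₀=-18 kN·m at a=24/5 m (b=L-a=16/5):
  M_1 = M₀x/L  [x≤a] = (-18)·(8/5)/8 = -18/5 kN·m
Load 2 — point force P=13 kN at a=4 m (b=L-a=4):
  M_2 = Pbx/L  [x≤a] = 13·4·(8/5)/8 = 52/5 kN·m
Load 3 — triangular load w₀=11 kN/m (0→w₀ over full span):
  M_3 = w₀Lx/6 - w₀x³/(6L) = 11·8·(8/5)/6 - 11·(8/5)³/(6·8) = 2816/125 kN·m
Load 4 — uniform load w=16 kN/m over full span:
  M_4 = wx(L-x)/2 = 16·(8/5)·(8-(8/5))/2 = 2048/25 kN·m
Superposition: M = Σ M_i = 13906/125 kN·m ≈ 111.248000 kN·m

M(8/5) = 13906/125 kN·m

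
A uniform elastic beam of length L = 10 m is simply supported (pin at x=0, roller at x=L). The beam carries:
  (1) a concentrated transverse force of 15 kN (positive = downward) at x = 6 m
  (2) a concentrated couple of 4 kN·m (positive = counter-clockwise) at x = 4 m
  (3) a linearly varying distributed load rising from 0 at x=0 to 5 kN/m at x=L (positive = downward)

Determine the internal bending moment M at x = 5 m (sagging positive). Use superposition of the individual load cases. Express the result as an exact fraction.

Load 1 — point force P=15 kN at a=6 m (b=L-a=4):
  M_1 = Pbx/L  [x≤a] = 15·4·5/10 = 30 kN·m
Load 2 — applied couple M₀=4 kN·m at a=4 m (b=L-a=6):
  M_2 = M₀x/L - M₀  [x>a] = 4·5/10 - 4 = -2 kN·m
Load 3 — triangular load w₀=5 kN/m (0→w₀ over full span):
  M_3 = w₀Lx/6 - w₀x³/(6L) = 5·10·5/6 - 5·5³/(6·10) = 125/4 kN·m
Superposition: M = Σ M_i = 237/4 kN·m ≈ 59.250000 kN·m

M(5) = 237/4 kN·m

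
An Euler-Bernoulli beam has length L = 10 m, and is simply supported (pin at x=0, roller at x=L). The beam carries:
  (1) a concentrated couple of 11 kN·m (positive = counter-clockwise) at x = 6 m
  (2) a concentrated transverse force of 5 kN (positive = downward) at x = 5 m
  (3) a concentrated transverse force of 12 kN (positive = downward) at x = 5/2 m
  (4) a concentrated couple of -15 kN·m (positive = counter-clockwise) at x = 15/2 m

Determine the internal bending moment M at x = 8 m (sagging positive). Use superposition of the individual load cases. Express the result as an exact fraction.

M(8) = 59/5 kN·m

Load 1 — applied couple M₀=11 kN·m at a=6 m (b=L-a=4):
  M_1 = M₀x/L - M₀  [x>a] = 11·8/10 - 11 = -11/5 kN·m
Load 2 — point force P=5 kN at a=5 m (b=L-a=5):
  M_2 = Pa(L-x)/L  [x>a] = 5·5·(10-8)/10 = 5 kN·m
Load 3 — point force P=12 kN at a=5/2 m (b=L-a=15/2):
  M_3 = Pa(L-x)/L  [x>a] = 12·(5/2)·(10-8)/10 = 6 kN·m
Load 4 — applied couple M₀=-15 kN·m at a=15/2 m (b=L-a=5/2):
  M_4 = M₀x/L - M₀  [x>a] = (-15)·8/10 - (-15) = 3 kN·m
Superposition: M = Σ M_i = 59/5 kN·m ≈ 11.800000 kN·m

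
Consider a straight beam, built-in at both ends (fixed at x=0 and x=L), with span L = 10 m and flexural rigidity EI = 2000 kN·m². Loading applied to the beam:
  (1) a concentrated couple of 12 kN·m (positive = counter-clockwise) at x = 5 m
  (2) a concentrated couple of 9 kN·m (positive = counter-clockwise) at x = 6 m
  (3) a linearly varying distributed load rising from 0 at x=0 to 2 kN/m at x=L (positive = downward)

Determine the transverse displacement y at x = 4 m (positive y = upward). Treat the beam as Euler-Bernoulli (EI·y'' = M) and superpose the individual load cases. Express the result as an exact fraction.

Load 1 — applied couple M₀=12 kN·m at a=5 m (b=L-a=5):
  y_1 = (R_Ax³/6 - M_Ax²/2)/EI  [x≤a] with R_A=9/5, M_A=3 = ((9/5)·4³/6 - 3·4²/2)/2000 = -3/1250 m
Load 2 — applied couple M₀=9 kN·m at a=6 m (b=L-a=4):
  y_2 = (R_Ax³/6 - M_Ax²/2)/EI  [x≤a] with R_A=162/125, M_A=72/25 = ((162/125)·4³/6 - (72/25)·4²/2)/2000 = -72/15625 m
Load 3 — triangular load w₀=2 kN/m (0→w₀ over full span):
  y_3 = -w₀x²(L-x)²(x+2L)/(120LEI) = -2·4²·(10-4)²·(4+2·10)/(120·10·2000) = -36/3125 m
Superposition: y = Σ y_i = -579/31250 m ≈ -0.018528 m

y(4) = -579/31250 m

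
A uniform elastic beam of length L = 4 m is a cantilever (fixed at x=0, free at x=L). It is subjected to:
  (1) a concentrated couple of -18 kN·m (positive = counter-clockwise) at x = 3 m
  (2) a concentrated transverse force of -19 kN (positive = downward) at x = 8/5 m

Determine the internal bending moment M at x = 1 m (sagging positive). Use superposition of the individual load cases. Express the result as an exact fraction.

M(1) = -33/5 kN·m

Load 1 — applied couple M₀=-18 kN·m at a=3 m (b=L-a=1):
  M_1 = M₀  [x≤a] = (-18) = -18 kN·m
Load 2 — point force P=-19 kN at a=8/5 m (b=L-a=12/5):
  M_2 = -P(a-x)  [x≤a] = -(-19)·((8/5)-1) = 57/5 kN·m
Superposition: M = Σ M_i = -33/5 kN·m ≈ -6.600000 kN·m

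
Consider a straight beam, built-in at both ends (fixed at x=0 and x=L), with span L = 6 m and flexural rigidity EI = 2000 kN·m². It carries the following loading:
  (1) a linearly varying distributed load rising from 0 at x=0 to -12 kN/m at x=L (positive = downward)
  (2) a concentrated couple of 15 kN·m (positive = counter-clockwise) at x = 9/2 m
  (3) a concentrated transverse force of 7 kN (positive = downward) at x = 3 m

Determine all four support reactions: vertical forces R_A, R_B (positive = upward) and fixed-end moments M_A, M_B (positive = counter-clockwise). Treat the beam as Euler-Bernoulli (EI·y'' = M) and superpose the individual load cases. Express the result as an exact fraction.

R_A = -359/80 kN, M_A = -357/80 kN·m, R_B = -1961/80 kN, M_B = 1083/80 kN·m

Load 1 — triangular load w₀=-12 kN/m (0→w₀ over full span):
  R_A = 3w₀L/20 = 3·(-12)·6/20 = -54/5 kN
  M_A = w₀L²/30 = (-12)·6²/30 = -72/5 kN·m
  R_B = 7w₀L/20 = 7·(-12)·6/20 = -126/5 kN
  M_B = -w₀L²/20 = -(-12)·6²/20 = 108/5 kN·m
Load 2 — applied couple M₀=15 kN·m at a=9/2 m (b=L-a=3/2):
  R_A = 6M₀ab/L³ = 6·15·(9/2)·(3/2)/6³ = 45/16 kN
  M_A = M₀b(2a-b)/L² = 15·(3/2)·(2·(9/2)-(3/2))/6² = 75/16 kN·m
  R_B = -6M₀ab/L³ = -6·15·(9/2)·(3/2)/6³ = -45/16 kN
  M_B = M₀a(2b-a)/L² = 15·(9/2)·(2·(3/2)-(9/2))/6² = -45/16 kN·m
Load 3 — point force P=7 kN at a=3 m (b=L-a=3):
  R_A = Pb²(3a+b)/L³ = 7·3²·(3·3+3)/6³ = 7/2 kN
  M_A = Pab²/L² = 7·3·3²/6² = 21/4 kN·m
  R_B = Pa²(a+3b)/L³ = 7·3²·(3+3·3)/6³ = 7/2 kN
  M_B = -Pa²b/L² = -7·3²·3/6² = -21/4 kN·m
Superposition: R_A = -359/80 kN, M_A = -357/80 kN·m, R_B = -1961/80 kN, M_B = 1083/80 kN·m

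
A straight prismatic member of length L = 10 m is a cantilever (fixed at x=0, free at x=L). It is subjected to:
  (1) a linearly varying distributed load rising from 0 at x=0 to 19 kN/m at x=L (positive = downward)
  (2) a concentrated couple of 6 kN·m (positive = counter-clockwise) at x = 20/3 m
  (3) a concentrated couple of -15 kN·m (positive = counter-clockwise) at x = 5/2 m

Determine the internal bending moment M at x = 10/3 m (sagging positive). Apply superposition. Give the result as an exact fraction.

M(10/3) = -26114/81 kN·m

Load 1 — triangular load w₀=19 kN/m (0→w₀ over full span):
  M_1 = w₀Lx/2 - w₀L²/3 - w₀x³/(6L) = 19·10·(10/3)/2 - 19·10²/3 - 19·(10/3)³/(6·10) = -26600/81 kN·m
Load 2 — applied couple M₀=6 kN·m at a=20/3 m (b=L-a=10/3):
  M_2 = M₀  [x≤a] = 6 = 6 kN·m
Load 3 — applied couple M₀=-15 kN·m at a=5/2 m (b=L-a=15/2):
  M_3 = 0  [x>a] = 0 kN·m
Superposition: M = Σ M_i = -26114/81 kN·m ≈ -322.395062 kN·m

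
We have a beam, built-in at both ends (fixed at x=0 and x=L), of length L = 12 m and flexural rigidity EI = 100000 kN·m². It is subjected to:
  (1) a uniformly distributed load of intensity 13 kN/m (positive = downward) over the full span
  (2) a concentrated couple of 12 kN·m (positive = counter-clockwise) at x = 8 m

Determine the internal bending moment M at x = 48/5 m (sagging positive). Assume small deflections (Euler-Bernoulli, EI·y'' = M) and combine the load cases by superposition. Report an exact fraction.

Load 1 — uniform load w=13 kN/m over full span:
  M_1 = wLx/2 - wL²/12 - wx²/2 = 13·12·(48/5)/2 - 13·12²/12 - 13·(48/5)²/2 = -156/25 kN·m
Load 2 — applied couple M₀=12 kN·m at a=8 m (b=L-a=4):
  M_2 = R_Ax - M_A - M₀  [x>a] with R_A=4/3, M_A=4 = (4/3)·(48/5) - 4 - 12 = -16/5 kN·m
Superposition: M = Σ M_i = -236/25 kN·m ≈ -9.440000 kN·m

M(48/5) = -236/25 kN·m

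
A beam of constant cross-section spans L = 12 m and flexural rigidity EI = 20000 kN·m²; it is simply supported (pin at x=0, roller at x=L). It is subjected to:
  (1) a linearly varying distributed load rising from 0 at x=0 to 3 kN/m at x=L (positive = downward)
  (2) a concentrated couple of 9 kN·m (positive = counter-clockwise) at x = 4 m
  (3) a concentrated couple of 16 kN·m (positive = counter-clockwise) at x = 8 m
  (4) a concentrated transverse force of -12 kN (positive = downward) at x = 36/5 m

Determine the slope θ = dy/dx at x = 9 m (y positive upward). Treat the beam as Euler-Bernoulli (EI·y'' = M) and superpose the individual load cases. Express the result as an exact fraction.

Load 1 — triangular load w₀=3 kN/m (0→w₀ over full span):
  θ_1 = -w₀(7L⁴-30L²x²+15x⁴)/(360LEI) = -3·(7·12⁴-30·12²·9²+15·9⁴)/(360·12·20000) = 11817/3200000 rad
Load 2 — applied couple M₀=9 kN·m at a=4 m (b=L-a=8):
  θ_2 = (M₀x²/(2L)-M₀(x-a)+C₁)/EI  [x>a] with C₁=M₀(3b²-L²)/(6L)=6 = (9·9²/(2·12)-9·(9-4)+6)/20000 = -69/160000 rad
Load 3 — applied couple M₀=16 kN·m at a=8 m (b=L-a=4):
  θ_3 = (M₀x²/(2L)-M₀(x-a)+C₁)/EI  [x>a] with C₁=M₀(3b²-L²)/(6L)=-64/3 = (16·9²/(2·12)-16·(9-8)+(-64/3))/20000 = 1/1200 rad
Load 4 — point force P=-12 kN at a=36/5 m (b=L-a=24/5):
  θ_4 = -Pa(2L²-6Lx+3x²+a²)/(6LEI)  [x>a] = -(-12)·(36/5)·(2·12²-6·12·9+3·9²+(36/5)²)/(6·12·20000) = -4887/1250000 rad
Superposition: θ = Σ θ_i = 44471/240000000 rad ≈ 0.000185 rad

θ(9) = 44471/240000000 rad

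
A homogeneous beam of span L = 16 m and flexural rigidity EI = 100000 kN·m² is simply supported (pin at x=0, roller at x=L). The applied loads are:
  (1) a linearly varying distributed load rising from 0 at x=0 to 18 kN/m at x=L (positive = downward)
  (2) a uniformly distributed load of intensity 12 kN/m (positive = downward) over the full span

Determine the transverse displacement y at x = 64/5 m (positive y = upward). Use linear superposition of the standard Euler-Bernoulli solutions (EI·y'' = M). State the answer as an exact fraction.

Load 1 — triangular load w₀=18 kN/m (0→w₀ over full span):
  y_1 = -w₀x(7L⁴-10L²x²+3x⁴)/(360LEI) = -18·(64/5)·(7·16⁴-10·16²·(64/5)²+3·(64/5)⁴)/(360·16·100000) = -2340864/48828125 m
Load 2 — uniform load w=12 kN/m over full span:
  y_2 = -wx(L³-2Lx²+x³)/(24EI) = -12·(64/5)·(16³-2·16·(64/5)²+(64/5)³)/(24·100000) = -118784/1953125 m
Superposition: y = Σ y_i = -5310464/48828125 m ≈ -0.108758 m

y(64/5) = -5310464/48828125 m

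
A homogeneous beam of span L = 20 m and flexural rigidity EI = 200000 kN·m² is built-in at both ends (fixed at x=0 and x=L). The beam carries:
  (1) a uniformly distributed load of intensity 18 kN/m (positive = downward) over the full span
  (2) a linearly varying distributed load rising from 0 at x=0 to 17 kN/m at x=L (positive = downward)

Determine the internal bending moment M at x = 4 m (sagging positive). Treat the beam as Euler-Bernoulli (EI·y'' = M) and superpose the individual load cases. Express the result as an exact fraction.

M(4) = -836/15 kN·m

Load 1 — uniform load w=18 kN/m over full span:
  M_1 = wLx/2 - wL²/12 - wx²/2 = 18·20·4/2 - 18·20²/12 - 18·4²/2 = -24 kN·m
Load 2 — triangular load w₀=17 kN/m (0→w₀ over full span):
  M_2 = 3w₀Lx/20 - w₀L²/30 - w₀x³/(6L) = 3·17·20·4/20 - 17·20²/30 - 17·4³/(6·20) = -476/15 kN·m
Superposition: M = Σ M_i = -836/15 kN·m ≈ -55.733333 kN·m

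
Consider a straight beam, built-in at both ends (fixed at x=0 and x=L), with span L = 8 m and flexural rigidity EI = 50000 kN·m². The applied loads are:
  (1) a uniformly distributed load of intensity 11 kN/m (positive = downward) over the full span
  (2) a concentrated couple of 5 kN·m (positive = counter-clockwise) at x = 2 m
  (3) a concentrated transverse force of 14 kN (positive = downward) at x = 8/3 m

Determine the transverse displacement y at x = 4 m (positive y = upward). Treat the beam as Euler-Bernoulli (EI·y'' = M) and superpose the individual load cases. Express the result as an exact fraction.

y(4) = -11339/4050000 m

Load 1 — uniform load w=11 kN/m over full span:
  y_1 = -wx²(L-x)²/(24EI) = -11·4²·(8-4)²/(24·50000) = -22/9375 m
Load 2 — applied couple M₀=5 kN·m at a=2 m (b=L-a=6):
  y_2 = (R_Ax³/6 - M_Ax²/2 - M₀(x-a)²/2)/EI  [x>a] with R_A=45/64, M_A=-15/16 = ((45/64)·4³/6 - (-15/16)·4²/2 - 5·(4-2)²/2)/50000 = 1/10000 m
Load 3 — point force P=14 kN at a=8/3 m (b=L-a=16/3):
  y_3 = -Pa²(L-x)²(3bL-(3b+a)(L-x))/(6L³EI)  [x>a] = -14·(8/3)²·(8-4)²·(3·(16/3)·8-(3·(16/3)+(8/3))·(8-4))/(6·8³·50000) = -28/50625 m
Superposition: y = Σ y_i = -11339/4050000 m ≈ -0.002800 m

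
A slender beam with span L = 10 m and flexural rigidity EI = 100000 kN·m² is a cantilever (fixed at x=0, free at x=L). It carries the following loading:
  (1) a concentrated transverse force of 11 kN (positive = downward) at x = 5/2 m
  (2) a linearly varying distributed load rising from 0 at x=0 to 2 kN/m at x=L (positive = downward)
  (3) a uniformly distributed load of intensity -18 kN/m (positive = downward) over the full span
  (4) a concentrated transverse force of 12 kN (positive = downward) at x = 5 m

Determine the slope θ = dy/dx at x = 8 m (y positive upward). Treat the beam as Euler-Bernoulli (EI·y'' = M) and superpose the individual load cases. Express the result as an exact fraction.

Load 1 — point force P=11 kN at a=5/2 m (b=L-a=15/2):
  θ_1 = -Pa²/(2EI)  [x>a] = -11·(5/2)²/(2·100000) = -11/32000 rad
Load 2 — triangular load w₀=2 kN/m (0→w₀ over full span):
  θ_2 = (w₀Lx²/4-w₀L²x/3-w₀x⁴/(24L))/EI = (2·10·8²/4-2·10²·8/3-2·8⁴/(24·10))/100000 = -116/46875 rad
Load 3 — uniform load w=-18 kN/m over full span:
  θ_3 = -wx(x²-3Lx+3L²)/(6EI) = -(-18)·8·(8²-3·10·8+3·10²)/(6·100000) = 93/3125 rad
Load 4 — point force P=12 kN at a=5 m (b=L-a=5):
  θ_4 = -Pa²/(2EI)  [x>a] = -12·5²/(2·100000) = -3/2000 rad
Superposition: θ = Σ θ_i = 305299/12000000 rad ≈ 0.025442 rad

θ(8) = 305299/12000000 rad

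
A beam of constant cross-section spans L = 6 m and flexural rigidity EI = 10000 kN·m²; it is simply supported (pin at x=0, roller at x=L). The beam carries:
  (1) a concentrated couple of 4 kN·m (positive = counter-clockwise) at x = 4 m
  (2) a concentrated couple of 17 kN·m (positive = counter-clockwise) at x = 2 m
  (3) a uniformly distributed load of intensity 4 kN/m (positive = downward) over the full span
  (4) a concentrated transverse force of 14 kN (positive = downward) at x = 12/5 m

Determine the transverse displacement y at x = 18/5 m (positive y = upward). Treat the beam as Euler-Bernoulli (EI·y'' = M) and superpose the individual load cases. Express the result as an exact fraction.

Load 1 — applied couple M₀=4 kN·m at a=4 m (b=L-a=2):
  y_1 = (M₀x³/(6L)+C₁x)/EI  [x≤a] with C₁=M₀(3b²-L²)/(6L)=-8/3 = (4·(18/5)³/(6·6)+(-8/3)·(18/5))/10000 = -69/156250 m
Load 2 — applied couple M₀=17 kN·m at a=2 m (b=L-a=4):
  y_2 = (M₀x³/(6L)-M₀(x-a)²/2+C₁x)/EI  [x>a] with C₁=M₀(3b²-L²)/(6L)=17/3 = (17·(18/5)³/(6·6)-17·((18/5)-2)²/2+(17/3)·(18/5))/10000 = 323/156250 m
Load 3 — uniform load w=4 kN/m over full span:
  y_3 = -wx(L³-2Lx²+x³)/(24EI) = -4·(18/5)·(6³-2·6·(18/5)²+(18/5)³)/(24·10000) = -2511/390625 m
Load 4 — point force P=14 kN at a=12/5 m (b=L-a=18/5):
  y_4 = -Pa(L-x)(2Lx-a²-x²)/(6LEI)  [x>a] = -14·(12/5)·(6-(18/5))·(2·6·(18/5)-(12/5)²-(18/5)²)/(6·6·10000) = -2142/390625 m
Superposition: y = Σ y_i = -4018/390625 m ≈ -0.010286 m

y(18/5) = -4018/390625 m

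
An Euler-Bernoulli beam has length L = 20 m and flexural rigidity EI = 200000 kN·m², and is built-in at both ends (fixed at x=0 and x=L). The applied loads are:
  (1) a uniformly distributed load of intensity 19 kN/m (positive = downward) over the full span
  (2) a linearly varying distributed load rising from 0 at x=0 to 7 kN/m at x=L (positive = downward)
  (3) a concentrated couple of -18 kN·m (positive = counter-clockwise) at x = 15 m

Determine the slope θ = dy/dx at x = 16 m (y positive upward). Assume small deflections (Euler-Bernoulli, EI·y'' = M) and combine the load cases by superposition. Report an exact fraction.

Load 1 — uniform load w=19 kN/m over full span:
  θ_1 = -wx(L-x)(L-2x)/(12EI) = -19·16·(20-16)·(20-2·16)/(12·200000) = 19/3125 rad
Load 2 — triangular load w₀=7 kN/m (0→w₀ over full span):
  θ_2 = -w₀(2x(L-x)(L-2x)(x+2L)+x²(L-x)²)/(120LEI) = -7·(2·16·(20-16)·(20-2·16)·(16+2·20)+16²·(20-16)²)/(120·20·200000) = 56/46875 rad
Load 3 — applied couple M₀=-18 kN·m at a=15 m (b=L-a=5):
  θ_3 = (R_Ax²/2 - M_Ax - M₀(x-a))/EI  [x>a] with R_A=-81/80, M_A=-45/8 = ((-81/80)·16²/2 - (-45/8)·16 - (-18)·(16-15))/200000 = -27/250000 rad
Superposition: θ = Σ θ_i = 43/6000 rad ≈ 0.007167 rad

θ(16) = 43/6000 rad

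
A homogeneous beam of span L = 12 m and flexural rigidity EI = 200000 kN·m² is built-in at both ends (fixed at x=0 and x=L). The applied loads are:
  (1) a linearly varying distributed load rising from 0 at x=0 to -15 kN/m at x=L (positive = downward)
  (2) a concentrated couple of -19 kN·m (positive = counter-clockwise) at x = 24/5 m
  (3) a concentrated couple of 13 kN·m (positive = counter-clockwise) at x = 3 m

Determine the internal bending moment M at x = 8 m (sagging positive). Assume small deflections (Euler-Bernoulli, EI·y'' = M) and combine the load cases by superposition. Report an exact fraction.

M(8) = -42127/1200 kN·m

Load 1 — triangular load w₀=-15 kN/m (0→w₀ over full span):
  M_1 = 3w₀Lx/20 - w₀L²/30 - w₀x³/(6L) = 3·(-15)·12·8/20 - (-15)·12²/30 - (-15)·8³/(6·12) = -112/3 kN·m
Load 2 — applied couple M₀=-19 kN·m at a=24/5 m (b=L-a=36/5):
  M_2 = R_Ax - M_A - M₀  [x>a] with R_A=-57/25, M_A=-57/25 = (-57/25)·8 - (-57/25) - (-19) = 76/25 kN·m
Load 3 — applied couple M₀=13 kN·m at a=3 m (b=L-a=9):
  M_3 = R_Ax - M_A - M₀  [x>a] with R_A=39/32, M_A=-39/16 = (39/32)·8 - (-39/16) - 13 = -13/16 kN·m
Superposition: M = Σ M_i = -42127/1200 kN·m ≈ -35.105833 kN·m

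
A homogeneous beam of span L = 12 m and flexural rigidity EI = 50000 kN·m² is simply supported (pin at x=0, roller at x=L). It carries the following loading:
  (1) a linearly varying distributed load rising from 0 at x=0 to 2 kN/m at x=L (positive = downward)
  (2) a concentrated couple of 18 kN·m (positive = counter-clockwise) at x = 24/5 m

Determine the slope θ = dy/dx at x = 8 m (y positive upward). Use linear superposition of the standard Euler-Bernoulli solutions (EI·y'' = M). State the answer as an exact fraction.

θ(8) = 721/1406250 rad

Load 1 — triangular load w₀=2 kN/m (0→w₀ over full span):
  θ_1 = -w₀(7L⁴-30L²x²+15x⁴)/(360LEI) = -2·(7·12⁴-30·12²·8²+15·8⁴)/(360·12·50000) = 91/140625 rad
Load 2 — applied couple M₀=18 kN·m at a=24/5 m (b=L-a=36/5):
  θ_2 = (M₀x²/(2L)-M₀(x-a)+C₁)/EI  [x>a] with C₁=M₀(3b²-L²)/(6L)=72/25 = (18·8²/(2·12)-18·(8-(24/5))+(72/25))/50000 = -21/156250 rad
Superposition: θ = Σ θ_i = 721/1406250 rad ≈ 0.000513 rad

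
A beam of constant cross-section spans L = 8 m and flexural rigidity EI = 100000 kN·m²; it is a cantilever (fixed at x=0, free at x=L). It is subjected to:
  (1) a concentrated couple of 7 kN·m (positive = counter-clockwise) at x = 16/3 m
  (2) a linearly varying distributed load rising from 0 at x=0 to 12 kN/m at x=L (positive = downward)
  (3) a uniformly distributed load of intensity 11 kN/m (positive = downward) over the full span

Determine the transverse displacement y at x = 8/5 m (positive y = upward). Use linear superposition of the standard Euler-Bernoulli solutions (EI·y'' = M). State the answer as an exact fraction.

y(8/5) = -995467/146484375 m

Load 1 — applied couple M₀=7 kN·m at a=16/3 m (b=L-a=8/3):
  y_1 = M₀x²/(2EI)  [x≤a] = 7·(8/5)²/(2·100000) = 7/78125 m
Load 2 — triangular load w₀=12 kN/m (0→w₀ over full span):
  y_2 = (w₀Lx³/12-w₀L²x²/6-w₀x⁵/(120L))/EI = (12·8·(8/5)³/12-12·8²·(8/5)²/6-12·(8/5)⁵/(120·8))/100000 = -144064/48828125 m
Load 3 — uniform load w=11 kN/m over full span:
  y_3 = -wx²(x²-4Lx+6L²)/(24EI) = -11·(8/5)²·((8/5)²-4·8·(8/5)+6·8²)/(24·100000) = -23056/5859375 m
Superposition: y = Σ y_i = -995467/146484375 m ≈ -0.006796 m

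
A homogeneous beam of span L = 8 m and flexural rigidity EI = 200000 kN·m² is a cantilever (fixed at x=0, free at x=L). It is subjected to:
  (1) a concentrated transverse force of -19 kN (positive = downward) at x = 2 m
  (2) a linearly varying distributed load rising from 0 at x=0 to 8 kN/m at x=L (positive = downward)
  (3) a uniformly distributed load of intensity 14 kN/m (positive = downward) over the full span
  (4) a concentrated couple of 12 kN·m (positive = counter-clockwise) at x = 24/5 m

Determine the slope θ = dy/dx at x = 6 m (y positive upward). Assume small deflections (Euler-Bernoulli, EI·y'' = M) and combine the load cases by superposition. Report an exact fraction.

Load 1 — point force P=-19 kN at a=2 m (b=L-a=6):
  θ_1 = -Pa²/(2EI)  [x>a] = -(-19)·2²/(2·200000) = 19/100000 rad
Load 2 — triangular load w₀=8 kN/m (0→w₀ over full span):
  θ_2 = (w₀Lx²/4-w₀L²x/3-w₀x⁴/(24L))/EI = (8·8·6²/4-8·8²·6/3-8·6⁴/(24·8))/200000 = -251/100000 rad
Load 3 — uniform load w=14 kN/m over full span:
  θ_3 = -wx(x²-3Lx+3L²)/(6EI) = -14·6·(6²-3·8·6+3·8²)/(6·200000) = -147/25000 rad
Load 4 — applied couple M₀=12 kN·m at a=24/5 m (b=L-a=16/5):
  θ_4 = M₀a/EI  [x>a] = 12·(24/5)/200000 = 9/31250 rad
Superposition: θ = Σ θ_i = -989/125000 rad ≈ -0.007912 rad

θ(6) = -989/125000 rad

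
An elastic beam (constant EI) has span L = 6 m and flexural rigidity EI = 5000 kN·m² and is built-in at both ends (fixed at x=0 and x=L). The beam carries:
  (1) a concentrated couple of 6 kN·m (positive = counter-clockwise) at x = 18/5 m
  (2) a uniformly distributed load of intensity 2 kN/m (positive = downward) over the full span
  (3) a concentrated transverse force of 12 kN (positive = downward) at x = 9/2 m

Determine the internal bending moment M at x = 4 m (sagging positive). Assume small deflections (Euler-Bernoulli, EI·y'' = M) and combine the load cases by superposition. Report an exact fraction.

Load 1 — applied couple M₀=6 kN·m at a=18/5 m (b=L-a=12/5):
  M_1 = R_Ax - M_A - M₀  [x>a] with R_A=36/25, M_A=48/25 = (36/25)·4 - (48/25) - 6 = -54/25 kN·m
Load 2 — uniform load w=2 kN/m over full span:
  M_2 = wLx/2 - wL²/12 - wx²/2 = 2·6·4/2 - 2·6²/12 - 2·4²/2 = 2 kN·m
Load 3 — point force P=12 kN at a=9/2 m (b=L-a=3/2):
  M_3 = Pb²(3a+b)x/L³ - Pab²/L²  [x≤a] = 12·(3/2)²·(3·(9/2)+(3/2))·4/6³ - 12·(9/2)·(3/2)²/6² = 33/8 kN·m
Superposition: M = Σ M_i = 793/200 kN·m ≈ 3.965000 kN·m

M(4) = 793/200 kN·m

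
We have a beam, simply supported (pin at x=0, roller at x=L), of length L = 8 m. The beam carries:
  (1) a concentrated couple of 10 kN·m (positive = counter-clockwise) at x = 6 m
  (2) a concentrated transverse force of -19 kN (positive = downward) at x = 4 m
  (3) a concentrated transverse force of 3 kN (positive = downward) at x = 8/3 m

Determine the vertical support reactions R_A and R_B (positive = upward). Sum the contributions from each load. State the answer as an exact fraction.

R_A = -25/4 kN, R_B = -39/4 kN

Load 1 — applied couple M₀=10 kN·m at a=6 m (b=L-a=2):
  R_A = M₀/L = 10/8 = 5/4 kN
  R_B = -M₀/L = -10/8 = -5/4 kN
Load 2 — point force P=-19 kN at a=4 m (b=L-a=4):
  R_A = Pb/L = (-19)·4/8 = -19/2 kN
  R_B = Pa/L = (-19)·4/8 = -19/2 kN
Load 3 — point force P=3 kN at a=8/3 m (b=L-a=16/3):
  R_A = Pb/L = 3·(16/3)/8 = 2 kN
  R_B = Pa/L = 3·(8/3)/8 = 1 kN
Superposition: R_A = -25/4 kN, R_B = -39/4 kN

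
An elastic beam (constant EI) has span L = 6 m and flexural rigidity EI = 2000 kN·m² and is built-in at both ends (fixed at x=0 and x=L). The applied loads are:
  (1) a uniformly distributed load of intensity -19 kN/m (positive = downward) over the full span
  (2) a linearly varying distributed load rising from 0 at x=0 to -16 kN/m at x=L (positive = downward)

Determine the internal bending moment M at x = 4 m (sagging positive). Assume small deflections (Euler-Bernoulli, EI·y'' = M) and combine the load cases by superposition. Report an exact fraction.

Load 1 — uniform load w=-19 kN/m over full span:
  M_1 = wLx/2 - wL²/12 - wx²/2 = (-19)·6·4/2 - (-19)·6²/12 - (-19)·4²/2 = -19 kN·m
Load 2 — triangular load w₀=-16 kN/m (0→w₀ over full span):
  M_2 = 3w₀Lx/20 - w₀L²/30 - w₀x³/(6L) = 3·(-16)·6·4/20 - (-16)·6²/30 - (-16)·4³/(6·6) = -448/45 kN·m
Superposition: M = Σ M_i = -1303/45 kN·m ≈ -28.955556 kN·m

M(4) = -1303/45 kN·m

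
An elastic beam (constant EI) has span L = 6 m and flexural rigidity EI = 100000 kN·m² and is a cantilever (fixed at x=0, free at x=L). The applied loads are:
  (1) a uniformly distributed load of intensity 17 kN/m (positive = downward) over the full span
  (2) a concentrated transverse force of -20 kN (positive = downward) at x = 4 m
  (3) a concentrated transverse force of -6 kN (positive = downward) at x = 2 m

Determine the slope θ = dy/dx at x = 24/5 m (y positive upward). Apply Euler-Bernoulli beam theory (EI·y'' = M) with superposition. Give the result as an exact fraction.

θ(24/5) = -13597/3125000 rad

Load 1 — uniform load w=17 kN/m over full span:
  θ_1 = -wx(x²-3Lx+3L²)/(6EI) = -17·(24/5)·((24/5)²-3·6·(24/5)+3·6²)/(6·100000) = -4743/781250 rad
Load 2 — point force P=-20 kN at a=4 m (b=L-a=2):
  θ_2 = -Pa²/(2EI)  [x>a] = -(-20)·4²/(2·100000) = 1/625 rad
Load 3 — point force P=-6 kN at a=2 m (b=L-a=4):
  θ_3 = -Pa²/(2EI)  [x>a] = -(-6)·2²/(2·100000) = 3/25000 rad
Superposition: θ = Σ θ_i = -13597/3125000 rad ≈ -0.004351 rad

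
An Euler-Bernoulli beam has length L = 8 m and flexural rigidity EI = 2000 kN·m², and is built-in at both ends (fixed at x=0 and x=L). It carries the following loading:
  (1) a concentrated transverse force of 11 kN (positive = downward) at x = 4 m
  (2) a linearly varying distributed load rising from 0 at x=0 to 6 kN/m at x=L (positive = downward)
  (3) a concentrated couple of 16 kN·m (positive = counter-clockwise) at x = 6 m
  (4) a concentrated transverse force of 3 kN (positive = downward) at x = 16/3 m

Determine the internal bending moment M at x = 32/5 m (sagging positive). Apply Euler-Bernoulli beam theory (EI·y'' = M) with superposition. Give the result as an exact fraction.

Load 1 — point force P=11 kN at a=4 m (b=L-a=4):
  M_1 = Pa²(a+3b)(L-x)/L³ - Pa²b/L²  [x>a] = 11·4²·(4+3·4)·(8-(32/5))/8³ - 11·4²·4/8² = -11/5 kN·m
Load 2 — triangular load w₀=6 kN/m (0→w₀ over full span):
  M_2 = 3w₀Lx/20 - w₀L²/30 - w₀x³/(6L) = 3·6·8·(32/5)/20 - 6·8²/30 - 6·(32/5)³/(6·8) = 64/125 kN·m
Load 3 — applied couple M₀=16 kN·m at a=6 m (b=L-a=2):
  M_3 = R_Ax - M_A - M₀  [x>a] with R_A=9/4, M_A=5 = (9/4)·(32/5) - 5 - 16 = -33/5 kN·m
Load 4 — point force P=3 kN at a=16/3 m (b=L-a=8/3):
  M_4 = Pa²(a+3b)(L-x)/L³ - Pa²b/L²  [x>a] = 3·(16/3)²·((16/3)+3·(8/3))·(8-(32/5))/8³ - 3·(16/3)²·(8/3)/8² = 0 kN·m
Superposition: M = Σ M_i = -1036/125 kN·m ≈ -8.288000 kN·m

M(32/5) = -1036/125 kN·m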